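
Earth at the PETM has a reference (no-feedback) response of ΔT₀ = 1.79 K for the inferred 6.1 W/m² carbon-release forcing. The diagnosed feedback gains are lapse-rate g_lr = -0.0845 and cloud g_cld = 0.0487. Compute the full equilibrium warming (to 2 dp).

1.73 K

Total gain g = -0.0845 + 0.0487 = -0.0358.
Amplification A = 1/(1 + 0.0358) = 0.9654.
ΔT = 1.79 × 0.9654 = 1.73 K.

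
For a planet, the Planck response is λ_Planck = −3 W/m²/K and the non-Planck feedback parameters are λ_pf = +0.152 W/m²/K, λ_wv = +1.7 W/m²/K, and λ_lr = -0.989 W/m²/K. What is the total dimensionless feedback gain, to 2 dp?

Convert to gains: g_pf = 0.152/3 = 0.05067; g_wv = 1.7/3 = 0.5667; g_lr = -0.989/3 = -0.3297.
Total gain g = 0.28767.

0.29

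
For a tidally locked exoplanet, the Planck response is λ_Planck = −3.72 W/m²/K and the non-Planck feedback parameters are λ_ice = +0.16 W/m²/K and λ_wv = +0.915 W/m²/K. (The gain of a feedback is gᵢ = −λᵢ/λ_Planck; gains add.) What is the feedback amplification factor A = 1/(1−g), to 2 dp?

1.41

Convert to gains: g_ice = 0.16/3.72 = 0.04301; g_wv = 0.915/3.72 = 0.246.
Total gain g = 0.28901.
A = 1/(1 − 0.28901) = 1.41.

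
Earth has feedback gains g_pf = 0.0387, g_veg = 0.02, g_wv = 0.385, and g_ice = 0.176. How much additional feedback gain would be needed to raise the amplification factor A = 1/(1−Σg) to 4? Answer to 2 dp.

0.13

Current total gain = 0.6197.
Target gain for A = 4: g* = 1 − 1/4 = 0.75.
Additional gain needed = 0.75 − 0.6197 = 0.13.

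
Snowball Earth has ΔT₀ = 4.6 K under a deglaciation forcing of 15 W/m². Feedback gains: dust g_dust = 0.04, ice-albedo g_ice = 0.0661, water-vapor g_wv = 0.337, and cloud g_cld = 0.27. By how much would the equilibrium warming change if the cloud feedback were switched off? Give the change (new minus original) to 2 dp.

-7.77 K

Original: g = 0.7131, ΔT = 4.6/(1−0.7131) = 16.0335 K.
Without cloud: g' = 0.4431, ΔT' = 4.6/(1−0.4431) = 8.2600 K.
Change = 8.2600 − 16.0335 = -7.77 K.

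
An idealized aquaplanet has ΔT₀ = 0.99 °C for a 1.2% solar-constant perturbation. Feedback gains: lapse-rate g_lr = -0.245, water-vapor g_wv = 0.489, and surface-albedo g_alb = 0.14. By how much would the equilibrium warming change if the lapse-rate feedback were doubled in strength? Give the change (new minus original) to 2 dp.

-0.46 °C

Original: g = 0.384, ΔT = 0.99/(1−0.384) = 1.6071 °C.
With doubled lapse-rate: g' = 0.139, ΔT' = 0.99/(1−0.139) = 1.1498 °C.
Change = 1.1498 − 1.6071 = -0.46 °C.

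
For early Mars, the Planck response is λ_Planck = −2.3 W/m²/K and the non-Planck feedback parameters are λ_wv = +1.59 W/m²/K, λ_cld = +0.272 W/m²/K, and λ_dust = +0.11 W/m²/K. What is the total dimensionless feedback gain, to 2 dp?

Convert to gains: g_wv = 1.59/2.3 = 0.6913; g_cld = 0.272/2.3 = 0.1183; g_dust = 0.11/2.3 = 0.04783.
Total gain g = 0.85743.

0.86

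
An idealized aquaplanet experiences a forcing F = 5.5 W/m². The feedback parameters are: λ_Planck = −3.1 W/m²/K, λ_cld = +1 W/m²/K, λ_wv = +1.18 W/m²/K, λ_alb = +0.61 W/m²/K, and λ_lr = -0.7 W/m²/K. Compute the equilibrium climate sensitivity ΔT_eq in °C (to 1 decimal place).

5.4 °C

Net feedback parameter λ = (−3.1) + (+1) + (+1.18) + (+0.61) + (-0.7) = -1.01 W/m²/K.
ΔT = −F/λ = −5.5/(-1.01) = 5.4 °C.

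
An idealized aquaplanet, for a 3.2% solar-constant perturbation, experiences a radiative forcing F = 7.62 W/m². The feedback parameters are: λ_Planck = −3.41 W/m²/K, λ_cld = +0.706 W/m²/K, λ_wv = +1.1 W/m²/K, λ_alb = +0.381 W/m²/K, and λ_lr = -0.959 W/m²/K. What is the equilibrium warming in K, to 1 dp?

3.5 K

Net feedback parameter λ = (−3.41) + (+0.706) + (+1.1) + (+0.381) + (-0.959) = -2.182 W/m²/K.
ΔT = −F/λ = −7.62/(-2.182) = 3.5 K.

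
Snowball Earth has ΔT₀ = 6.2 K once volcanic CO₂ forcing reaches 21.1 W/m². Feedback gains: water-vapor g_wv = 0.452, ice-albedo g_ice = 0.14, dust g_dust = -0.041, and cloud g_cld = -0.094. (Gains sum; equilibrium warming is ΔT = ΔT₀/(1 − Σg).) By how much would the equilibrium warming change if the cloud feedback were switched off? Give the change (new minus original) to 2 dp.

Original: g = 0.457, ΔT = 6.2/(1−0.457) = 11.4180 K.
Without cloud: g' = 0.551, ΔT' = 6.2/(1−0.551) = 13.8085 K.
Change = 13.8085 − 11.4180 = 2.39 K.

2.39 K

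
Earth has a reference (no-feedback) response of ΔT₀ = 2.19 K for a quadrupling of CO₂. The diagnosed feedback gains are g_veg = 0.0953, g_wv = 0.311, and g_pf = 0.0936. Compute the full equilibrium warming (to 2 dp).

Total gain g = 0.0953 + 0.311 + 0.0936 = 0.4999.
Amplification A = 1/(1 − 0.4999) = 2.
ΔT = 2.19 × 2 = 4.38 K.

4.38 K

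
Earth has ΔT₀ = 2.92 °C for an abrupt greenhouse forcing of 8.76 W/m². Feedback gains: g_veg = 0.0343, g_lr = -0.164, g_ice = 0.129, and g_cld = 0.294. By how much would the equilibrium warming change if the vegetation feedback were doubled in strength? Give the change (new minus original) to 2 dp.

0.21 °C

Original: g = 0.2933, ΔT = 2.92/(1−0.2933) = 4.1319 °C.
With doubled vegetation: g' = 0.3276, ΔT' = 2.92/(1−0.3276) = 4.3427 °C.
Change = 4.3427 − 4.1319 = 0.21 °C.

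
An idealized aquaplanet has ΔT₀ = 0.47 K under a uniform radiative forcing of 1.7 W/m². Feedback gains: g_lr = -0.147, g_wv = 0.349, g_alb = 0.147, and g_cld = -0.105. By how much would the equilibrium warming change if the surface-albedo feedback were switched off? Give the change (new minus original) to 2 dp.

Original: g = 0.244, ΔT = 0.47/(1−0.244) = 0.6217 K.
Without surface-albedo: g' = 0.097, ΔT' = 0.47/(1−0.097) = 0.5205 K.
Change = 0.5205 − 0.6217 = -0.10 K.

-0.10 K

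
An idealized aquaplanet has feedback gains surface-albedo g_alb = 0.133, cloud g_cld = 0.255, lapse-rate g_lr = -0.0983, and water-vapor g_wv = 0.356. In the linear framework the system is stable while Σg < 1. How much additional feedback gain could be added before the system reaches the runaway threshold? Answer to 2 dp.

Current total gain = 0.133 + 0.255 − 0.0983 + 0.356 = 0.6457.
Margin to runaway = 1 − 0.6457 = 0.35.

0.35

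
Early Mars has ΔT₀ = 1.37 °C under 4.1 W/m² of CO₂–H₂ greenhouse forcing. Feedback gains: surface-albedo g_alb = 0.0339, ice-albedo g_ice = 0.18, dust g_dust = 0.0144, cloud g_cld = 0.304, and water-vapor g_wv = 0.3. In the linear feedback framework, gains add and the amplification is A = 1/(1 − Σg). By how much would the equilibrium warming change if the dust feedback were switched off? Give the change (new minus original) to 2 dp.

-0.65 °C

Original: g = 0.8323, ΔT = 1.37/(1−0.8323) = 8.1694 °C.
Without dust: g' = 0.8179, ΔT' = 1.37/(1−0.8179) = 7.5233 °C.
Change = 7.5233 − 8.1694 = -0.65 °C.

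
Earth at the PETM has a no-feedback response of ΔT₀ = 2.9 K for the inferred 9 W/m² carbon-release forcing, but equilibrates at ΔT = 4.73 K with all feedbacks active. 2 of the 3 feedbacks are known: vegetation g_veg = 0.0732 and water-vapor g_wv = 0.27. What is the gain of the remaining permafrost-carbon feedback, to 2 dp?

0.04

Amplification A = ΔT/ΔT₀ = 4.73/2.9 = 1.631.
Total gain g = 1 − 1/A = 1 − 1/1.631 = 0.3869.
Known gains sum to 0.0732 + 0.27 = 0.3432.
g_pf = 0.3869 − 0.3432 = 0.04.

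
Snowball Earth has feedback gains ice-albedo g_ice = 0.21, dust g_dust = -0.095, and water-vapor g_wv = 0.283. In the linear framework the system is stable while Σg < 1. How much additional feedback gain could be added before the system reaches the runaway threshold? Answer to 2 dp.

Current total gain = 0.21 − 0.095 + 0.283 = 0.398.
Margin to runaway = 1 − 0.398 = 0.60.

0.60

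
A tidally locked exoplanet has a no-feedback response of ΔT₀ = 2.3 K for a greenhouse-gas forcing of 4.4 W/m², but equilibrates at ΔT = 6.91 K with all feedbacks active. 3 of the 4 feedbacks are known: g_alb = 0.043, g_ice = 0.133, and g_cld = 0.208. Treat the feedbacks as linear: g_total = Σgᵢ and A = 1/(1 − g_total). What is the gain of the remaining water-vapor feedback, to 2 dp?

0.28

Amplification A = ΔT/ΔT₀ = 6.91/2.3 = 3.004.
Total gain g = 1 − 1/A = 1 − 1/3.004 = 0.6671.
Known gains sum to 0.043 + 0.133 + 0.208 = 0.384.
g_wv = 0.6671 − 0.384 = 0.28.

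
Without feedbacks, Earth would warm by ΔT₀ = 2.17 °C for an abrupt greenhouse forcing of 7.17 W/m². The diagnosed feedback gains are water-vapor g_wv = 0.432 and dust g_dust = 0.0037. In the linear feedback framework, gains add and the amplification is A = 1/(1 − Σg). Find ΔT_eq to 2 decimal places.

Total gain g = 0.432 + 0.0037 = 0.4357.
Amplification A = 1/(1 − 0.4357) = 1.772.
ΔT = 2.17 × 1.772 = 3.85 °C.

3.85 °C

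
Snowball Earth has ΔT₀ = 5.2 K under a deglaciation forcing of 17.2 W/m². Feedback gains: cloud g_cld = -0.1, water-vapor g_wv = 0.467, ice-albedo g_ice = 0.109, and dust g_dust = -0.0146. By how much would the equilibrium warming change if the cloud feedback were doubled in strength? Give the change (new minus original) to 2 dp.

Original: g = 0.4614, ΔT = 5.2/(1−0.4614) = 9.6547 K.
With doubled cloud: g' = 0.3614, ΔT' = 5.2/(1−0.3614) = 8.1428 K.
Change = 8.1428 − 9.6547 = -1.51 K.

-1.51 K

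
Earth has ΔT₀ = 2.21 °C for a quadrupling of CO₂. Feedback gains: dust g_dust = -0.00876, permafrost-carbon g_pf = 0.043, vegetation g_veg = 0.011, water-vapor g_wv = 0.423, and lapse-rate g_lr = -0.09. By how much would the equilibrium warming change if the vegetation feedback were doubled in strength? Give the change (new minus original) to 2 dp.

0.06 °C

Original: g = 0.37824, ΔT = 2.21/(1−0.37824) = 3.5544 °C.
With doubled vegetation: g' = 0.38924, ΔT' = 2.21/(1−0.38924) = 3.6184 °C.
Change = 3.6184 − 3.5544 = 0.06 °C.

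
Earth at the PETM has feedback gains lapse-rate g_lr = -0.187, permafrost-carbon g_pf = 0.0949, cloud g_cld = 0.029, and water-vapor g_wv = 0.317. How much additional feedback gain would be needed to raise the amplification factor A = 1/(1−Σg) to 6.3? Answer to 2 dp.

0.59

Current total gain = 0.2539.
Target gain for A = 6.3: g* = 1 − 1/6.3 = 0.8413.
Additional gain needed = 0.8413 − 0.2539 = 0.59.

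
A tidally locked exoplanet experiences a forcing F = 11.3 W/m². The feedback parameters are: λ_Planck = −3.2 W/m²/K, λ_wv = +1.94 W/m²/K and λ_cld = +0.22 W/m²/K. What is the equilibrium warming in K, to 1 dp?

Net feedback parameter λ = (−3.2) + (+1.94) + (+0.22) = -1.04 W/m²/K.
ΔT = −F/λ = −11.3/(-1.04) = 10.9 K.

10.9 K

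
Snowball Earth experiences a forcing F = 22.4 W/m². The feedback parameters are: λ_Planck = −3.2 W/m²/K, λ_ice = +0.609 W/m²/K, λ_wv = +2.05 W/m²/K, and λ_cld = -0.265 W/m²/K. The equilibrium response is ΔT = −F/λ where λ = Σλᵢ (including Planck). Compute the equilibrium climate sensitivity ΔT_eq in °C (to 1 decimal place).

27.8 °C

Net feedback parameter λ = (−3.2) + (+0.609) + (+2.05) + (-0.265) = -0.806 W/m²/K.
ΔT = −F/λ = −22.4/(-0.806) = 27.8 °C.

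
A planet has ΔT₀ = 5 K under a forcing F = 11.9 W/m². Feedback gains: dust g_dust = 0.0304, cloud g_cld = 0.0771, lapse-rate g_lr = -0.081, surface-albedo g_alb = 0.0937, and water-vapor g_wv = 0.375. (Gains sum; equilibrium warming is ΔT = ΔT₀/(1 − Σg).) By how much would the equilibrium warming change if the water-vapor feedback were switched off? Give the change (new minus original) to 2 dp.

-4.22 K

Original: g = 0.4952, ΔT = 5/(1−0.4952) = 9.9049 K.
Without water-vapor: g' = 0.1202, ΔT' = 5/(1−0.1202) = 5.6831 K.
Change = 5.6831 − 9.9049 = -4.22 K.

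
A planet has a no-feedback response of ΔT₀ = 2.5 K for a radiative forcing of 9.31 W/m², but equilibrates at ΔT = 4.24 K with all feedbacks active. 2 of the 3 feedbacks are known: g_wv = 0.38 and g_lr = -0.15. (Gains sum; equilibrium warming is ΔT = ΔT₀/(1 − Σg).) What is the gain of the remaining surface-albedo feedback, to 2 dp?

Amplification A = ΔT/ΔT₀ = 4.24/2.5 = 1.696.
Total gain g = 1 − 1/A = 1 − 1/1.696 = 0.4104.
Known gains sum to 0.38 − 0.15 = 0.23.
g_alb = 0.4104 − 0.23 = 0.18.

0.18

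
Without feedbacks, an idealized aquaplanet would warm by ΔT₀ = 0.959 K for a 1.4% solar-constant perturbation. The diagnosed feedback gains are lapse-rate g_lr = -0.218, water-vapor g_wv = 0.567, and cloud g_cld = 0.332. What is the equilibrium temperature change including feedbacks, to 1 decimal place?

3.0 K

Total gain g = -0.218 + 0.567 + 0.332 = 0.681.
Amplification A = 1/(1 − 0.681) = 3.135.
ΔT = 0.959 × 3.135 = 3.0 K.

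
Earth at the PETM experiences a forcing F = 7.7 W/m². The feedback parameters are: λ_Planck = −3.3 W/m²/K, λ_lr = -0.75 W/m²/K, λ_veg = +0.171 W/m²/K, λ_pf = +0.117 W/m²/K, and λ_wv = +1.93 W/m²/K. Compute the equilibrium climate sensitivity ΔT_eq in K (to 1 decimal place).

Net feedback parameter λ = (−3.3) + (-0.75) + (+0.171) + (+0.117) + (+1.93) = -1.832 W/m²/K.
ΔT = −F/λ = −7.7/(-1.832) = 4.2 K.

4.2 K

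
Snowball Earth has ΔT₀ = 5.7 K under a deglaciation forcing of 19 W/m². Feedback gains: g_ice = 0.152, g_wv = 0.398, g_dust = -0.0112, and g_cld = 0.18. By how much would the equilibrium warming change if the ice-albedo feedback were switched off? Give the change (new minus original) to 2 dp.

Original: g = 0.7188, ΔT = 5.7/(1−0.7188) = 20.2703 K.
Without ice-albedo: g' = 0.5668, ΔT' = 5.7/(1−0.5668) = 13.1579 K.
Change = 13.1579 − 20.2703 = -7.11 K.

-7.11 K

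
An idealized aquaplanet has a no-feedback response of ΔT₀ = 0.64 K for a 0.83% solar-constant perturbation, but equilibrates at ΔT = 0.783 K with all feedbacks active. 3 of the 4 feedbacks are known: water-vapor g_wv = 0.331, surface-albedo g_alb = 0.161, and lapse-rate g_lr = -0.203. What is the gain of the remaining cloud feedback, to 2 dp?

-0.11

Amplification A = ΔT/ΔT₀ = 0.783/0.64 = 1.223.
Total gain g = 1 − 1/A = 1 − 1/1.223 = 0.1823.
Known gains sum to 0.331 + 0.161 − 0.203 = 0.289.
g_cld = 0.1823 − 0.289 = -0.11.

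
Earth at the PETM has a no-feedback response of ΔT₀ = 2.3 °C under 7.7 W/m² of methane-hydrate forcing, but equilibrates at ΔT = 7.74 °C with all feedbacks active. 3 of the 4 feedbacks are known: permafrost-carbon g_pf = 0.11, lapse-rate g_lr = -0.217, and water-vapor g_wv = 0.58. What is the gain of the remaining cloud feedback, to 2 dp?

0.23

Amplification A = ΔT/ΔT₀ = 7.74/2.3 = 3.365.
Total gain g = 1 − 1/A = 1 − 1/3.365 = 0.7028.
Known gains sum to 0.11 − 0.217 + 0.58 = 0.473.
g_cld = 0.7028 − 0.473 = 0.23.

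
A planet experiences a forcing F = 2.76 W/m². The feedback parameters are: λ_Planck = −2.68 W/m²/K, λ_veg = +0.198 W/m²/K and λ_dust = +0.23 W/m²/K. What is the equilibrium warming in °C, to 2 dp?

1.23 °C

Net feedback parameter λ = (−2.68) + (+0.198) + (+0.23) = -2.252 W/m²/K.
ΔT = −F/λ = −2.76/(-2.252) = 1.23 °C.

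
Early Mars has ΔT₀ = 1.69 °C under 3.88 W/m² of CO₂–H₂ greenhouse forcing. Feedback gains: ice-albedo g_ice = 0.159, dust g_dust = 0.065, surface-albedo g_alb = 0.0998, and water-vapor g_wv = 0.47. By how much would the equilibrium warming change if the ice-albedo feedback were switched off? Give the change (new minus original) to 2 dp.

-3.57 °C

Original: g = 0.7938, ΔT = 1.69/(1−0.7938) = 8.1959 °C.
Without ice-albedo: g' = 0.6348, ΔT' = 1.69/(1−0.6348) = 4.6276 °C.
Change = 4.6276 − 8.1959 = -3.57 °C.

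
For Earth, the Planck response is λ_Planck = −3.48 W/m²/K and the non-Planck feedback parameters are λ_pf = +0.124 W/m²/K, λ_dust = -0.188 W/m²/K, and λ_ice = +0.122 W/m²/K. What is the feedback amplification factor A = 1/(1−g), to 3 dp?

1.017

Convert to gains: g_pf = 0.124/3.48 = 0.03563; g_dust = -0.188/3.48 = -0.05402; g_ice = 0.122/3.48 = 0.03506.
Total gain g = 0.01667.
A = 1/(1 − 0.01667) = 1.017.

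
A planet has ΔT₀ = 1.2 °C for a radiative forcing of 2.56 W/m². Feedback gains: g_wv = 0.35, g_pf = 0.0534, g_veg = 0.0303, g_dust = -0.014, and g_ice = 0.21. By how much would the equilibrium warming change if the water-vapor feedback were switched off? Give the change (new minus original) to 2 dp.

-1.57 °C

Original: g = 0.6297, ΔT = 1.2/(1−0.6297) = 3.2406 °C.
Without water-vapor: g' = 0.2797, ΔT' = 1.2/(1−0.2797) = 1.6660 °C.
Change = 1.6660 − 3.2406 = -1.57 °C.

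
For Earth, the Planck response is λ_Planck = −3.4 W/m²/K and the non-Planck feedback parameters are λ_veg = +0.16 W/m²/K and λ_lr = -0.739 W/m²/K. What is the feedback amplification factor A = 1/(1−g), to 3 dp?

Convert to gains: g_veg = 0.16/3.4 = 0.04706; g_lr = -0.739/3.4 = -0.2174.
Total gain g = -0.17034.
A = 1/(1 + 0.17034) = 0.854.

0.854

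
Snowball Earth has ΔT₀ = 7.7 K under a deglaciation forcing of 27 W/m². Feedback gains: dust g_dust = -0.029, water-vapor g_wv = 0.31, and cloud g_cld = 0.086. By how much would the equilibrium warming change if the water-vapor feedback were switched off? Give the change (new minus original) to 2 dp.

-4.00 K

Original: g = 0.367, ΔT = 7.7/(1−0.367) = 12.1643 K.
Without water-vapor: g' = 0.057, ΔT' = 7.7/(1−0.057) = 8.1654 K.
Change = 8.1654 − 12.1643 = -4.00 K.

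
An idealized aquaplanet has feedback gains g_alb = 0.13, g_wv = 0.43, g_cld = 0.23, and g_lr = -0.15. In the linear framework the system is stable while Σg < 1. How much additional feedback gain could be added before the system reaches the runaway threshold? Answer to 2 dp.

0.36

Current total gain = 0.13 + 0.43 + 0.23 − 0.15 = 0.64.
Margin to runaway = 1 − 0.64 = 0.36.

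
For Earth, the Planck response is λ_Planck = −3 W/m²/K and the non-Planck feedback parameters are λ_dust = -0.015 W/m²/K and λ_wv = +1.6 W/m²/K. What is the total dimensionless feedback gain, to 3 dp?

0.528

Convert to gains: g_dust = -0.015/3 = -0.005; g_wv = 1.6/3 = 0.5333.
Total gain g = 0.5283.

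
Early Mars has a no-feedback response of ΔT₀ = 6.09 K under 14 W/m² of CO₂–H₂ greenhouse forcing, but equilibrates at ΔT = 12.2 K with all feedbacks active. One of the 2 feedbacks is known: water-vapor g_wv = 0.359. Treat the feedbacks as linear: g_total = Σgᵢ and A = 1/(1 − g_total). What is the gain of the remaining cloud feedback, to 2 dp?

Amplification A = ΔT/ΔT₀ = 12.2/6.09 = 2.003.
Total gain g = 1 − 1/A = 1 − 1/2.003 = 0.5007.
The known gain is 0.359.
g_cld = 0.5007 − 0.359 = 0.14.

0.14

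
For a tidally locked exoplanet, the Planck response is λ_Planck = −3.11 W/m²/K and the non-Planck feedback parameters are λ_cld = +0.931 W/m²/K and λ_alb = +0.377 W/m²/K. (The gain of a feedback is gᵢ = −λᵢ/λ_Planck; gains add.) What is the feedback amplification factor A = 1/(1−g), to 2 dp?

1.73

Convert to gains: g_cld = 0.931/3.11 = 0.2994; g_alb = 0.377/3.11 = 0.1212.
Total gain g = 0.4206.
A = 1/(1 − 0.4206) = 1.73.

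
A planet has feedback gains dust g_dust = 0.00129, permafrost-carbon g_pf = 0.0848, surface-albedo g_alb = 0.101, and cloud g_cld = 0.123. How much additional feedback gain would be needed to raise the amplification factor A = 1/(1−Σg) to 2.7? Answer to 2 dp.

0.32

Current total gain = 0.31009.
Target gain for A = 2.7: g* = 1 − 1/2.7 = 0.6296.
Additional gain needed = 0.6296 − 0.31009 = 0.32.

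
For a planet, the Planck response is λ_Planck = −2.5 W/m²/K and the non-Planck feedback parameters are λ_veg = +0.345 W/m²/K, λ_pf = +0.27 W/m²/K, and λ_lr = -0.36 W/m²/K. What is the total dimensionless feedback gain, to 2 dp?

0.10

Convert to gains: g_veg = 0.345/2.5 = 0.138; g_pf = 0.27/2.5 = 0.108; g_lr = -0.36/2.5 = -0.144.
Total gain g = 0.102.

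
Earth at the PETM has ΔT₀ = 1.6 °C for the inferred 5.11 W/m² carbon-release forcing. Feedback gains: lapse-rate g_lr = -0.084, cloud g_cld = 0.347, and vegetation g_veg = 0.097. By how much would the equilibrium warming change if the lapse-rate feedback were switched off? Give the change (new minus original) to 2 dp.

Original: g = 0.36, ΔT = 1.6/(1−0.36) = 2.5000 °C.
Without lapse-rate: g' = 0.444, ΔT' = 1.6/(1−0.444) = 2.8777 °C.
Change = 2.8777 − 2.5000 = 0.38 °C.

0.38 °C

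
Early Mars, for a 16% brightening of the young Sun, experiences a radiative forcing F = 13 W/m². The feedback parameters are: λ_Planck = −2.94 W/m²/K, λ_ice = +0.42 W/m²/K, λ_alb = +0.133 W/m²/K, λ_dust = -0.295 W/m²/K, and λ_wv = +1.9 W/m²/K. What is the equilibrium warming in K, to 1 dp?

16.6 K

Net feedback parameter λ = (−2.94) + (+0.42) + (+0.133) + (-0.295) + (+1.9) = -0.782 W/m²/K.
ΔT = −F/λ = −13/(-0.782) = 16.6 K.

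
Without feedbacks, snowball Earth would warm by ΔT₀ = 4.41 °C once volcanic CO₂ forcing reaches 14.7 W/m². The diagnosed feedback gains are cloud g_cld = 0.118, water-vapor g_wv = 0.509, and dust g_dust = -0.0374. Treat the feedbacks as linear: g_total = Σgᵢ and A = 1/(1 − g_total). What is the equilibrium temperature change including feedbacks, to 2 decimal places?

Total gain g = 0.118 + 0.509 − 0.0374 = 0.5896.
Amplification A = 1/(1 − 0.5896) = 2.437.
ΔT = 4.41 × 2.437 = 10.75 °C.

10.75 °C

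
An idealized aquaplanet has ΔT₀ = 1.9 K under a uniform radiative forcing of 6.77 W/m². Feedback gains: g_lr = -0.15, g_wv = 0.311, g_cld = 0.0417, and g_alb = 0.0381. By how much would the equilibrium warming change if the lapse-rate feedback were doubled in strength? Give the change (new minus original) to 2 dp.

Original: g = 0.2408, ΔT = 1.9/(1−0.2408) = 2.5026 K.
With doubled lapse-rate: g' = 0.0908, ΔT' = 1.9/(1−0.0908) = 2.0897 K.
Change = 2.0897 − 2.5026 = -0.41 K.

-0.41 K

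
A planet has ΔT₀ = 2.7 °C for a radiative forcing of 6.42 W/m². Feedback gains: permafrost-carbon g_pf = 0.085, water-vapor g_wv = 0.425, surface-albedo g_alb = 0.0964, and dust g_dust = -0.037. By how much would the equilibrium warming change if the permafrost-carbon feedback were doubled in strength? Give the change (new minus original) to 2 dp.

1.54 °C

Original: g = 0.5694, ΔT = 2.7/(1−0.5694) = 6.2703 °C.
With doubled permafrost-carbon: g' = 0.6544, ΔT' = 2.7/(1−0.6544) = 7.8125 °C.
Change = 7.8125 − 6.2703 = 1.54 °C.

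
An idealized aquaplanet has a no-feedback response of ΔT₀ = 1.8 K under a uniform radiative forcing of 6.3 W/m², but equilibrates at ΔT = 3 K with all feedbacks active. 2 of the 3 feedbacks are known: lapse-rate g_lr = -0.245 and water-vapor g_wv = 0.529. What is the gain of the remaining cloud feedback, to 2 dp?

0.12

Amplification A = ΔT/ΔT₀ = 3/1.8 = 1.667.
Total gain g = 1 − 1/A = 1 − 1/1.667 = 0.4001.
Known gains sum to -0.245 + 0.529 = 0.284.
g_cld = 0.4001 − 0.284 = 0.12.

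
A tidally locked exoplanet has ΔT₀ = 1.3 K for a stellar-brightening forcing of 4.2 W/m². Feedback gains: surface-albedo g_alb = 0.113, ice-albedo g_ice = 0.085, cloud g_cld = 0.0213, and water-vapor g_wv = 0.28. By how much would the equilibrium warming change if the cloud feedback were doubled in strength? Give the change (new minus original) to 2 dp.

Original: g = 0.4993, ΔT = 1.3/(1−0.4993) = 2.5964 K.
With doubled cloud: g' = 0.5206, ΔT' = 1.3/(1−0.5206) = 2.7117 K.
Change = 2.7117 − 2.5964 = 0.12 K.

0.12 K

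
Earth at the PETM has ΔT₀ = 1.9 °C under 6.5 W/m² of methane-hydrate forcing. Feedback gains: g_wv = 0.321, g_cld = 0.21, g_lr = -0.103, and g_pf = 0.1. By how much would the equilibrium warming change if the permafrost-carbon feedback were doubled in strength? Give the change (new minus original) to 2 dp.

1.08 °C

Original: g = 0.528, ΔT = 1.9/(1−0.528) = 4.0254 °C.
With doubled permafrost-carbon: g' = 0.628, ΔT' = 1.9/(1−0.628) = 5.1075 °C.
Change = 5.1075 − 4.0254 = 1.08 °C.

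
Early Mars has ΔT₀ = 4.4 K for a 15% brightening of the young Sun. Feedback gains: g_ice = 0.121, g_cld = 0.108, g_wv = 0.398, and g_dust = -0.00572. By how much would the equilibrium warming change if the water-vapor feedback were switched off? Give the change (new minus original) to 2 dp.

-5.95 K

Original: g = 0.62128, ΔT = 4.4/(1−0.62128) = 11.6181 K.
Without water-vapor: g' = 0.22328, ΔT' = 4.4/(1−0.22328) = 5.6648 K.
Change = 5.6648 − 11.6181 = -5.95 K.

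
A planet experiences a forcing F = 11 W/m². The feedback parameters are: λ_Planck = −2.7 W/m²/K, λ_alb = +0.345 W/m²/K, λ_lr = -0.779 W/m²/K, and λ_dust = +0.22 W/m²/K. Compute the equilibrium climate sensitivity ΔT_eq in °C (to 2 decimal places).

3.77 °C

Net feedback parameter λ = (−2.7) + (+0.345) + (-0.779) + (+0.22) = -2.914 W/m²/K.
ΔT = −F/λ = −11/(-2.914) = 3.77 °C.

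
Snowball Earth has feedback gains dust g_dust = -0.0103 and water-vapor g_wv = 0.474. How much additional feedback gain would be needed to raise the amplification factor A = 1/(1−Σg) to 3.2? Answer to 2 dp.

Current total gain = 0.4637.
Target gain for A = 3.2: g* = 1 − 1/3.2 = 0.6875.
Additional gain needed = 0.6875 − 0.4637 = 0.22.

0.22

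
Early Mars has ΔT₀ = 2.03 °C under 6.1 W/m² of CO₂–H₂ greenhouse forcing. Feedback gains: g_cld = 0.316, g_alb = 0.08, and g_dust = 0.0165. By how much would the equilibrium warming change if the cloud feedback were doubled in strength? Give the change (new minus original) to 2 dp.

Original: g = 0.4125, ΔT = 2.03/(1−0.4125) = 3.4553 °C.
With doubled cloud: g' = 0.7285, ΔT' = 2.03/(1−0.7285) = 7.4770 °C.
Change = 7.4770 − 3.4553 = 4.02 °C.

4.02 °C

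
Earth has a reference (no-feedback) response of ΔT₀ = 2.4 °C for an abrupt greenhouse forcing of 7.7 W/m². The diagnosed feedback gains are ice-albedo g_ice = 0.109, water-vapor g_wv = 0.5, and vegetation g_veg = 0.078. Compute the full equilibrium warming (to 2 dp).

Total gain g = 0.109 + 0.5 + 0.078 = 0.687.
Amplification A = 1/(1 − 0.687) = 3.195.
ΔT = 2.4 × 3.195 = 7.67 °C.

7.67 °C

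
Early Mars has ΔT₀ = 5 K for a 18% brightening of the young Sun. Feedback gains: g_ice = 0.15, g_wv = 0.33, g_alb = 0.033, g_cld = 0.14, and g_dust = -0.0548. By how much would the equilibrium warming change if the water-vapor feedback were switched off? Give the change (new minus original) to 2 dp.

Original: g = 0.5982, ΔT = 5/(1−0.5982) = 12.4440 K.
Without water-vapor: g' = 0.2682, ΔT' = 5/(1−0.2682) = 6.8325 K.
Change = 6.8325 − 12.4440 = -5.61 K.

-5.61 K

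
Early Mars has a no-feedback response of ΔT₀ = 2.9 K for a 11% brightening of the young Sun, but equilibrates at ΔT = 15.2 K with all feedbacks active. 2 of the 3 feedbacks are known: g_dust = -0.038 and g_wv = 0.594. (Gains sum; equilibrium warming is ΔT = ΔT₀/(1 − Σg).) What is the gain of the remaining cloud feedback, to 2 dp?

0.25

Amplification A = ΔT/ΔT₀ = 15.2/2.9 = 5.241.
Total gain g = 1 − 1/A = 1 − 1/5.241 = 0.8092.
Known gains sum to -0.038 + 0.594 = 0.556.
g_cld = 0.8092 − 0.556 = 0.25.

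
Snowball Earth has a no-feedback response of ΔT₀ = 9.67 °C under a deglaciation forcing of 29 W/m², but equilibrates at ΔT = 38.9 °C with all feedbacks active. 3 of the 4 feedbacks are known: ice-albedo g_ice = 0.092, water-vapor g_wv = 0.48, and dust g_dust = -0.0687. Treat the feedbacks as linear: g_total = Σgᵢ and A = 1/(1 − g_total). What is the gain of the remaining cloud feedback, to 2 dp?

0.25

Amplification A = ΔT/ΔT₀ = 38.9/9.67 = 4.023.
Total gain g = 1 − 1/A = 1 − 1/4.023 = 0.7514.
Known gains sum to 0.092 + 0.48 − 0.0687 = 0.5033.
g_cld = 0.7514 − 0.5033 = 0.25.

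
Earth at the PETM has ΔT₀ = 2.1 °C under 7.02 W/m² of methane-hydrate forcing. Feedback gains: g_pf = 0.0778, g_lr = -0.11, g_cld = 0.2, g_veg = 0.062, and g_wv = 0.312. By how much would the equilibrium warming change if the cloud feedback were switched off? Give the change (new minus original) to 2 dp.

-1.39 °C

Original: g = 0.5418, ΔT = 2.1/(1−0.5418) = 4.5832 °C.
Without cloud: g' = 0.3418, ΔT' = 2.1/(1−0.3418) = 3.1905 °C.
Change = 3.1905 − 4.5832 = -1.39 °C.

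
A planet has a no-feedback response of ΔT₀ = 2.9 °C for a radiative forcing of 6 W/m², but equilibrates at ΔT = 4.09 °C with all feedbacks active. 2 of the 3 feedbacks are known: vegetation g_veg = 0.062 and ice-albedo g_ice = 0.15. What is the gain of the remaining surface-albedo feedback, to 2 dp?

0.08

Amplification A = ΔT/ΔT₀ = 4.09/2.9 = 1.41.
Total gain g = 1 − 1/A = 1 − 1/1.41 = 0.2908.
Known gains sum to 0.062 + 0.15 = 0.212.
g_alb = 0.2908 − 0.212 = 0.08.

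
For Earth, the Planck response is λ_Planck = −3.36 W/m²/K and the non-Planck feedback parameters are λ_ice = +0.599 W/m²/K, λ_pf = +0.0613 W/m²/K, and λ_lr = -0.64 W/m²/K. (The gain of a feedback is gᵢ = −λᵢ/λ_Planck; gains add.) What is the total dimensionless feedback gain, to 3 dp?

0.006

Convert to gains: g_ice = 0.599/3.36 = 0.1783; g_pf = 0.0613/3.36 = 0.01824; g_lr = -0.64/3.36 = -0.1905.
Total gain g = 0.00604.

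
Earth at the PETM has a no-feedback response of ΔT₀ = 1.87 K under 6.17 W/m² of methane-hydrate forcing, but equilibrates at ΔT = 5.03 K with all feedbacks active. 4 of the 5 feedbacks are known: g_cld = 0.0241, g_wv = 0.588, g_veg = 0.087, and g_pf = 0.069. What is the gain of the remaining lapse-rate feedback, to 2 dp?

Amplification A = ΔT/ΔT₀ = 5.03/1.87 = 2.69.
Total gain g = 1 − 1/A = 1 − 1/2.69 = 0.6283.
Known gains sum to 0.0241 + 0.588 + 0.087 + 0.069 = 0.7681.
g_lr = 0.6283 − 0.7681 = -0.14.

-0.14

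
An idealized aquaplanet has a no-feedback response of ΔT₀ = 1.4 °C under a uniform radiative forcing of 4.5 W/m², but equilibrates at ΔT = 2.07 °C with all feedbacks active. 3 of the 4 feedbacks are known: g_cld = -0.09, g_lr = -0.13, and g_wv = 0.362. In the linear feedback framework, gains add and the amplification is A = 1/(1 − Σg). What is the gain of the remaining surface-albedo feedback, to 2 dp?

Amplification A = ΔT/ΔT₀ = 2.07/1.4 = 1.479.
Total gain g = 1 − 1/A = 1 − 1/1.479 = 0.3239.
Known gains sum to -0.09 − 0.13 + 0.362 = 0.142.
g_alb = 0.3239 − 0.142 = 0.18.

0.18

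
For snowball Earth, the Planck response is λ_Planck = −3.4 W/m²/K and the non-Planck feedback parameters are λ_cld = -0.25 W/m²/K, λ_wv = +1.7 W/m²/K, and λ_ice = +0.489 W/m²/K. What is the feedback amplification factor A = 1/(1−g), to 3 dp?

Convert to gains: g_cld = -0.25/3.4 = -0.07353; g_wv = 1.7/3.4 = 0.5; g_ice = 0.489/3.4 = 0.1438.
Total gain g = 0.57027.
A = 1/(1 − 0.57027) = 2.327.

2.327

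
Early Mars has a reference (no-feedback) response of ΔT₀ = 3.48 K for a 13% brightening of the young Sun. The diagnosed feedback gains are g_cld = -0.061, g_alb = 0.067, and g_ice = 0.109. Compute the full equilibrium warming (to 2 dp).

3.93 K

Total gain g = -0.061 + 0.067 + 0.109 = 0.115.
Amplification A = 1/(1 − 0.115) = 1.13.
ΔT = 3.48 × 1.13 = 3.93 K.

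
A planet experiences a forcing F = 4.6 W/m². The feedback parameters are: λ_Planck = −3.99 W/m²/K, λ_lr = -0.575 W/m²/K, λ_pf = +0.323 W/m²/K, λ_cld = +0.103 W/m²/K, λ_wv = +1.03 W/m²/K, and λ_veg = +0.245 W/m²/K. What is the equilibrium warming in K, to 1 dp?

Net feedback parameter λ = (−3.99) + (-0.575) + (+0.323) + (+0.103) + (+1.03) + (+0.245) = -2.864 W/m²/K.
ΔT = −F/λ = −4.6/(-2.864) = 1.6 K.

1.6 K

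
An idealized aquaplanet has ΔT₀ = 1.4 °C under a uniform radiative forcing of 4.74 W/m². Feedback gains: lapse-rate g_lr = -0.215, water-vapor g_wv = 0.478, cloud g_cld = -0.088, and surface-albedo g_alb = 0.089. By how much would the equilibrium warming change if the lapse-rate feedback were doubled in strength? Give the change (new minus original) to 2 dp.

-0.43 °C

Original: g = 0.264, ΔT = 1.4/(1−0.264) = 1.9022 °C.
With doubled lapse-rate: g' = 0.049, ΔT' = 1.4/(1−0.049) = 1.4721 °C.
Change = 1.4721 − 1.9022 = -0.43 °C.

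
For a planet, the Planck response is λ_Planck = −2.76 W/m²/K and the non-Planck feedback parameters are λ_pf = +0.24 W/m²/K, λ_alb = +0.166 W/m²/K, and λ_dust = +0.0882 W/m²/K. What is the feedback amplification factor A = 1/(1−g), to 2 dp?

1.22

Convert to gains: g_pf = 0.24/2.76 = 0.08696; g_alb = 0.166/2.76 = 0.06014; g_dust = 0.0882/2.76 = 0.03196.
Total gain g = 0.17906.
A = 1/(1 − 0.17906) = 1.22.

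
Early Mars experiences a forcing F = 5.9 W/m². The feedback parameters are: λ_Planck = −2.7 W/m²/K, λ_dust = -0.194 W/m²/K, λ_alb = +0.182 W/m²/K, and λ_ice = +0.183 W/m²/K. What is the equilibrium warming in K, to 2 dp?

2.33 K

Net feedback parameter λ = (−2.7) + (-0.194) + (+0.182) + (+0.183) = -2.529 W/m²/K.
ΔT = −F/λ = −5.9/(-2.529) = 2.33 K.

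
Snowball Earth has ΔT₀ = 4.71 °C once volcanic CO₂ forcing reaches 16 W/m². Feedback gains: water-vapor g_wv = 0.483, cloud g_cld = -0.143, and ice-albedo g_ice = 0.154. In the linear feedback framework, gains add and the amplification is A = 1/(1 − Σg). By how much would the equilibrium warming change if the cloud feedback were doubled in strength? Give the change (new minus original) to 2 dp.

Original: g = 0.494, ΔT = 4.71/(1−0.494) = 9.3083 °C.
With doubled cloud: g' = 0.351, ΔT' = 4.71/(1−0.351) = 7.2573 °C.
Change = 7.2573 − 9.3083 = -2.05 °C.

-2.05 °C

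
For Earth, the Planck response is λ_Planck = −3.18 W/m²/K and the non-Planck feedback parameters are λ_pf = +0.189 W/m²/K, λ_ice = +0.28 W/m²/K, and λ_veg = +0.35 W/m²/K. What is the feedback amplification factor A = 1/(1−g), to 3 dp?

Convert to gains: g_pf = 0.189/3.18 = 0.05943; g_ice = 0.28/3.18 = 0.08805; g_veg = 0.35/3.18 = 0.1101.
Total gain g = 0.25758.
A = 1/(1 − 0.25758) = 1.347.

1.347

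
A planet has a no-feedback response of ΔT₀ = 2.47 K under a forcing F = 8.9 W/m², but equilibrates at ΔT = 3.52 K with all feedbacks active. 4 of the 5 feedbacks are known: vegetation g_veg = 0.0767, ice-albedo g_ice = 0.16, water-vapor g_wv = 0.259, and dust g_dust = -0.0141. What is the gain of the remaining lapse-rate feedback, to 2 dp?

-0.18

Amplification A = ΔT/ΔT₀ = 3.52/2.47 = 1.425.
Total gain g = 1 − 1/A = 1 − 1/1.425 = 0.2982.
Known gains sum to 0.0767 + 0.16 + 0.259 − 0.0141 = 0.4816.
g_lr = 0.2982 − 0.4816 = -0.18.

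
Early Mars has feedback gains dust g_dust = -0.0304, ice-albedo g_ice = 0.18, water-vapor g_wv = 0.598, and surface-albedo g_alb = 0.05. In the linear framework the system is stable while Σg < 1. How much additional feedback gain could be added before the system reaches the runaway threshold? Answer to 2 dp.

Current total gain = -0.0304 + 0.18 + 0.598 + 0.05 = 0.7976.
Margin to runaway = 1 − 0.7976 = 0.20.

0.20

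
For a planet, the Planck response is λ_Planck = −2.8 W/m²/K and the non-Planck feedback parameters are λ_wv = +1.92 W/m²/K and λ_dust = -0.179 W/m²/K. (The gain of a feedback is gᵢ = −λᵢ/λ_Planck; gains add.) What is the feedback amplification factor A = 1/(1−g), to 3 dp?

Convert to gains: g_wv = 1.92/2.8 = 0.6857; g_dust = -0.179/2.8 = -0.06393.
Total gain g = 0.62177.
A = 1/(1 − 0.62177) = 2.644.

2.644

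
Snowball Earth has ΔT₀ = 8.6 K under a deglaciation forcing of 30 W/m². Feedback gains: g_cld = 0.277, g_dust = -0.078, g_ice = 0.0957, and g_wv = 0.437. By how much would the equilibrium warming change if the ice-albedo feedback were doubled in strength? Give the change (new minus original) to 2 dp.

17.77 K

Original: g = 0.7317, ΔT = 8.6/(1−0.7317) = 32.0537 K.
With doubled ice-albedo: g' = 0.8274, ΔT' = 8.6/(1−0.8274) = 49.8262 K.
Change = 49.8262 − 32.0537 = 17.77 K.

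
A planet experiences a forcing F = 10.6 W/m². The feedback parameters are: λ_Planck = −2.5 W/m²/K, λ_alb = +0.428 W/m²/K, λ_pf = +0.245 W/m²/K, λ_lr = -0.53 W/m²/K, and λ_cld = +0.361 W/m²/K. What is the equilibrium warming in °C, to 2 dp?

Net feedback parameter λ = (−2.5) + (+0.428) + (+0.245) + (-0.53) + (+0.361) = -1.996 W/m²/K.
ΔT = −F/λ = −10.6/(-1.996) = 5.31 °C.

5.31 °C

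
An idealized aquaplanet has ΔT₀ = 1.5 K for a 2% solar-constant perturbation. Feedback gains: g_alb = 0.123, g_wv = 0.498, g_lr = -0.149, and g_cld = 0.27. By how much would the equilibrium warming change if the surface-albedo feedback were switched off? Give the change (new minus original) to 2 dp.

-1.88 K

Original: g = 0.742, ΔT = 1.5/(1−0.742) = 5.8140 K.
Without surface-albedo: g' = 0.619, ΔT' = 1.5/(1−0.619) = 3.9370 K.
Change = 3.9370 − 5.8140 = -1.88 K.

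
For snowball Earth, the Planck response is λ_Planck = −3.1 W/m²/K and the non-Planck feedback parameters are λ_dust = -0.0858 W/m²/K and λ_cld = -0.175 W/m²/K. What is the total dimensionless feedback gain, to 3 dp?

-0.084

Convert to gains: g_dust = -0.0858/3.1 = -0.02768; g_cld = -0.175/3.1 = -0.05645.
Total gain g = -0.08413.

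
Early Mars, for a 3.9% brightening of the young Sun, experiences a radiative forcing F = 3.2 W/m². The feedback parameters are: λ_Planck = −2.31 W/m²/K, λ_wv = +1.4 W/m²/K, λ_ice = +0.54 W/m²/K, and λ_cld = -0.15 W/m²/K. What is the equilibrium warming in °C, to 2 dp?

6.15 °C

Net feedback parameter λ = (−2.31) + (+1.4) + (+0.54) + (-0.15) = -0.52 W/m²/K.
ΔT = −F/λ = −3.2/(-0.52) = 6.15 °C.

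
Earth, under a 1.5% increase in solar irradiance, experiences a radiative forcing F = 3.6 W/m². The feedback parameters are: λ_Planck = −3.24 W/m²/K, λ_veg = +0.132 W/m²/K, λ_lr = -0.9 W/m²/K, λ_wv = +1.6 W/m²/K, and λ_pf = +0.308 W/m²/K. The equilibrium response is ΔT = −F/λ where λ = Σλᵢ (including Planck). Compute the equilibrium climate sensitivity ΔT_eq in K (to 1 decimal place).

1.7 K

Net feedback parameter λ = (−3.24) + (+0.132) + (-0.9) + (+1.6) + (+0.308) = -2.1 W/m²/K.
ΔT = −F/λ = −3.6/(-2.1) = 1.7 K.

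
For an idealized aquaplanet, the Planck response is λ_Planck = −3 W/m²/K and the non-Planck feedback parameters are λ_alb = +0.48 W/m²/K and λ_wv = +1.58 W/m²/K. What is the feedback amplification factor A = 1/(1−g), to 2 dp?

Convert to gains: g_alb = 0.48/3 = 0.16; g_wv = 1.58/3 = 0.5267.
Total gain g = 0.6867.
A = 1/(1 − 0.6867) = 3.19.

3.19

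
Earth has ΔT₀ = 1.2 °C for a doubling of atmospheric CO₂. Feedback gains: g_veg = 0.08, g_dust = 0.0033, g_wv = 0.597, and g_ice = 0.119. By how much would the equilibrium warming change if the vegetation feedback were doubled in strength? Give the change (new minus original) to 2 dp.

Original: g = 0.7993, ΔT = 1.2/(1−0.7993) = 5.9791 °C.
With doubled vegetation: g' = 0.8793, ΔT' = 1.2/(1−0.8793) = 9.9420 °C.
Change = 9.9420 − 5.9791 = 3.96 °C.

3.96 °C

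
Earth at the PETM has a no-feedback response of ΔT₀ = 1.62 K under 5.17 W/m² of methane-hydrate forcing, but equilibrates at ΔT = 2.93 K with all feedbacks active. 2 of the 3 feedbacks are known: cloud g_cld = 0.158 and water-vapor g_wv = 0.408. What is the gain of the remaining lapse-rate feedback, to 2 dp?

Amplification A = ΔT/ΔT₀ = 2.93/1.62 = 1.809.
Total gain g = 1 − 1/A = 1 − 1/1.809 = 0.4472.
Known gains sum to 0.158 + 0.408 = 0.566.
g_lr = 0.4472 − 0.566 = -0.12.

-0.12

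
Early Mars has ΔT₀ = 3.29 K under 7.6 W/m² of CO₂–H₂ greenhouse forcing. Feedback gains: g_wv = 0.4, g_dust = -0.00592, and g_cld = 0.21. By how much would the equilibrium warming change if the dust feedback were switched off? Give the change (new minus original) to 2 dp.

Original: g = 0.60408, ΔT = 3.29/(1−0.60408) = 8.3098 K.
Without dust: g' = 0.61, ΔT' = 3.29/(1−0.61) = 8.4359 K.
Change = 8.4359 − 8.3098 = 0.13 K.

0.13 K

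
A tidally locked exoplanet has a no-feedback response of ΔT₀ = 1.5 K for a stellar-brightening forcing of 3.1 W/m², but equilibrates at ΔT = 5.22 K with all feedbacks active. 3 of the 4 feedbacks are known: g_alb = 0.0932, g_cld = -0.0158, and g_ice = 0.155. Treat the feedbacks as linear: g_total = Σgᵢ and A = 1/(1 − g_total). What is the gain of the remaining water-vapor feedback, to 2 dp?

0.48

Amplification A = ΔT/ΔT₀ = 5.22/1.5 = 3.48.
Total gain g = 1 − 1/A = 1 − 1/3.48 = 0.7126.
Known gains sum to 0.0932 − 0.0158 + 0.155 = 0.2324.
g_wv = 0.7126 − 0.2324 = 0.48.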